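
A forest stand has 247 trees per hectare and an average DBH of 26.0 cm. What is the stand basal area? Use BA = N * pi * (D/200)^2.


(D/200)^2 = (26.0/200)^2 = 0.13^2 = 0.0169
Individual BA = 3.141593 * 0.0169 = 0.0530929 m^2
Stand BA = 247 * 0.0530929 = 13.1139 ≈ 13.11 m^2/ha

13.11 m^2/ha


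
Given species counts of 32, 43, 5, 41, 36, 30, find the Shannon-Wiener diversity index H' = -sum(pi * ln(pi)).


Total N = 32 + 43 + 5 + 41 + 36 + 30 = 187
Per-species terms:
  p = 32/187 = 0.171123; ln(p) = -1.765373; p*ln(p) = 0.171123 * (-1.765373) = -0.302096
  p = 43/187 = 0.229947; ln(p) = -1.469906; p*ln(p) = 0.229947 * (-1.469906) = -0.338000
  p = 5/187 = 0.026738; ln(p) = -3.621670; p*ln(p) = 0.026738 * (-3.621670) = -0.096836
  p = 41/187 = 0.219251; ln(p) = -1.517538; p*ln(p) = 0.219251 * (-1.517538) = -0.332722
  p = 36/187 = 0.192513; ln(p) = -1.647592; p*ln(p) = 0.192513 * (-1.647592) = -0.317183
  p = 30/187 = 0.160428; ln(p) = -1.829910; p*ln(p) = 0.160428 * (-1.829910) = -0.293569
sum(p*ln(p)) = (-0.302096) + (-0.338000) + (-0.096836) + (-0.332722) + (-0.317183) + (-0.293569) = -1.680406
H' = -(-1.680406) = 1.680406 ≈ 1.6804

1.6804


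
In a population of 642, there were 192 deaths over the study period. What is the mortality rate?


Mortality rate = 192 / 642 = 0.299065 ≈ 0.2991

0.2991


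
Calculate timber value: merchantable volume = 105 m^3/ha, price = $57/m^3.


Value = 105 * 57 = $5985/ha

$5985/ha


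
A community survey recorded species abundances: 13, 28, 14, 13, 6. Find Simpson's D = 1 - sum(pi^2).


Total N = 13 + 28 + 14 + 13 + 6 = 74
Per-species terms:
  p = 13/74 = 0.175676; p^2 = 0.175676^2 = 0.030862
  p = 28/74 = 0.378378; p^2 = 0.378378^2 = 0.143170
  p = 14/74 = 0.189189; p^2 = 0.189189^2 = 0.035792
  p = 13/74 = 0.175676; p^2 = 0.175676^2 = 0.030862
  p = 6/74 = 0.081081; p^2 = 0.081081^2 = 0.006574
sum(p^2) = 0.030862 + 0.143170 + 0.035792 + 0.030862 + 0.006574 = 0.247260
D = 1 - 0.247260 = 0.752740 ≈ 0.7527

0.7527


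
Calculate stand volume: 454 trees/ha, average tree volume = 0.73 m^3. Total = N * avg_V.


V_stand = 454 * 0.73 = 331.42 ≈ 331.4 m^3/ha

331.4 m^3/ha


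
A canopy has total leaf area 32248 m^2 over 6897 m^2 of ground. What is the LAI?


LAI = 32248 / 6897 = 4.6757 ≈ 4.68

4.68


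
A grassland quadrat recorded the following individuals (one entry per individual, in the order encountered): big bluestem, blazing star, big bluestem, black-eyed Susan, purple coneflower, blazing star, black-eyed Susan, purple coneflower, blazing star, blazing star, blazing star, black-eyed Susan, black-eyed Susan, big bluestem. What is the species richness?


Total individuals logged = 14
Distinct species (count of individuals): big bluestem (3), blazing star (5), black-eyed Susan (4), purple coneflower (2)
Species richness = number of distinct species = 4

4


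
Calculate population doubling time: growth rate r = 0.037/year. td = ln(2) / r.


td = ln(2) / 0.037 = 0.693147 / 0.037 = 18.7337 ≈ 18.7 years

18.7 years


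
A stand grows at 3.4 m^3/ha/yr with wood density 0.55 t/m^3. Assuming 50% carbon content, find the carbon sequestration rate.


C = 3.4 * 0.55 * 0.5 = 0.935 ≈ 0.94 t C/ha/yr

0.94 t C/ha/yr


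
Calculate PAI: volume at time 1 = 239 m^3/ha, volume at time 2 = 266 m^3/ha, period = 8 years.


PAI = (V2 - V1) / period = (266 - 239) / 8 = 27 / 8 = 3.3750 ≈ 3.38 m^3/ha/yr

3.38 m^3/ha/yr


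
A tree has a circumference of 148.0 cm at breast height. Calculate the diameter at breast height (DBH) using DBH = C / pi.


DBH = C / pi = 148.0 / 3.141593 = 47.1099 ≈ 47.11 cm

47.11 cm


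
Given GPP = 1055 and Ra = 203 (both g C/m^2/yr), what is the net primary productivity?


NPP = GPP - Ra = 1055 - 203 = 852 g C/m^2/yr

852 g C/m^2/yr


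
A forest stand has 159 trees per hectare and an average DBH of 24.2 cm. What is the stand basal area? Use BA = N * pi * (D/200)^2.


(D/200)^2 = (24.2/200)^2 = 0.121^2 = 0.014641
Individual BA = 3.141593 * 0.014641 = 0.0459961 m^2
Stand BA = 159 * 0.0459961 = 7.31338 ≈ 7.31 m^2/ha

7.31 m^2/ha


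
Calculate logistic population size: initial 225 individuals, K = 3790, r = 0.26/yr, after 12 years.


(K - N0)/N0 = (3790 - 225)/225 = 3565/225 = 15.8444
r*t = 0.26 * 12 = 3.12; exp(-3.12) = 0.0441572
15.8444 * 0.0441572 = 0.699644
1 + 0.699644 = 1.69964
N = 3790 / 1.69964 = 2229.88 ≈ 2230

2230


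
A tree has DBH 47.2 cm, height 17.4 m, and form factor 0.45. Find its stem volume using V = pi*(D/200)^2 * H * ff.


(D/200)^2 = (47.2/200)^2 = 0.236^2 = 0.055696
BA = 3.141593 * 0.055696 = 0.174974 m^2
V = 0.174974 * 17.4 * 0.45 = 1.37005 ≈ 1.370 m^3

1.370 m^3


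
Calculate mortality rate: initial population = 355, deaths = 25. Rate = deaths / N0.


Mortality rate = 25 / 355 = 0.070423 ≈ 0.0704

0.0704


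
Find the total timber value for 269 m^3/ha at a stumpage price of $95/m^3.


Value = 269 * 95 = $25555/ha

$25555/ha


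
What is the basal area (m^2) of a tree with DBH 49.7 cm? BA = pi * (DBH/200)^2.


D/200 = 49.7/200 = 0.2485 m
(D/200)^2 = 0.2485^2 = 0.06175225
BA = 3.141593 * 0.06175225 = 0.194000 ≈ 0.1940 m^2

0.1940 m^2


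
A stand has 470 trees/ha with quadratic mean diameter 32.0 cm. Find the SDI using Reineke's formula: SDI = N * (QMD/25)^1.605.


QMD/25 = 32.0/25 = 1.28
(1.28)^1.605 = exp(1.605 * ln(1.28)) = exp(1.605 * 0.246860) = exp(0.396210) = 1.48618
SDI = 470 * 1.48618 = 698.505 ≈ 699

699


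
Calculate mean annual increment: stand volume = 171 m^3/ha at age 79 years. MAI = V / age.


MAI = 171 / 79 = 2.1646 ≈ 2.16 m^3/ha/yr

2.16 m^3/ha/yr


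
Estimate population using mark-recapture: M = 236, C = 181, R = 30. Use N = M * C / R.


N = M * C / R = 236 * 181 / 30 = 42716 / 30 = 1423.87 ≈ 1424

1424 individuals


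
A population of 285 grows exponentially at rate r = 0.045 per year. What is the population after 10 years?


r*t = 0.045 * 10 = 0.45
exp(0.45) = 1.56831
N = 285 * 1.56831 = 446.968 ≈ 447

447


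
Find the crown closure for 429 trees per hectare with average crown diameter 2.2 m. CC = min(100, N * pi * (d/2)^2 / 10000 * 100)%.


(d/2)^2 = (2.2/2)^2 = 1.1^2 = 1.21
Crown area = 3.141593 * 1.21 = 3.80133 m^2
N * area / 10000 * 100 = 429 * 3.80133 / 10000 * 100 = 16.3077
CC = min(100, 16.3077) = 16.3077 ≈ 16.3%

16.3%


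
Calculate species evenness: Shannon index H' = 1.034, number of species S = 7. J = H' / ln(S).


ln(7) = 1.94591
J = H' / ln(S) = 1.034 / 1.94591 = 0.531371 ≈ 0.5314

0.5314


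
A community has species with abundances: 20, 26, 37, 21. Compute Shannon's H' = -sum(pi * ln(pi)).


Total N = 20 + 26 + 37 + 21 = 104
Per-species terms:
  p = 20/104 = 0.192308; ln(p) = -1.648657; p*ln(p) = 0.192308 * (-1.648657) = -0.317050
  p = 26/104 = 0.250000; ln(p) = -1.386294; p*ln(p) = 0.250000 * (-1.386294) = -0.346574
  p = 37/104 = 0.355769; ln(p) = -1.033474; p*ln(p) = 0.355769 * (-1.033474) = -0.367678
  p = 21/104 = 0.201923; ln(p) = -1.599869; p*ln(p) = 0.201923 * (-1.599869) = -0.323050
sum(p*ln(p)) = (-0.317050) + (-0.346574) + (-0.367678) + (-0.323050) = -1.354352
H' = -(-1.354352) = 1.354352 ≈ 1.3544

1.3544


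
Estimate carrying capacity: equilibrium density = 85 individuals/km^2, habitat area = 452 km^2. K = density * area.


K = 85 * 452 = 38420 individuals

38420 individuals


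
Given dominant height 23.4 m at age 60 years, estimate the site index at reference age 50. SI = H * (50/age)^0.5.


50/60 = 0.833333
(0.833333)^0.5 = 0.912871
SI = 23.4 * 0.912871 = 21.3612 ≈ 21.4 m

21.4 m


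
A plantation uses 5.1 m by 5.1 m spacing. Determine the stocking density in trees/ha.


N = 10000 / 5.1^2 = 10000 / 26.01 = 384.468 ≈ 384 trees/ha

384 trees/ha


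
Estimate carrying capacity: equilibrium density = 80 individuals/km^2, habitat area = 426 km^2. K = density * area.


K = 80 * 426 = 34080 individuals

34080 individuals


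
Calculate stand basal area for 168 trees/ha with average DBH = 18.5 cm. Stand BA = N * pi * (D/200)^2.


(D/200)^2 = (18.5/200)^2 = 0.0925^2 = 0.00855625
Individual BA = 3.141593 * 0.00855625 = 0.0268803 m^2
Stand BA = 168 * 0.0268803 = 4.51589 ≈ 4.52 m^2/ha

4.52 m^2/ha


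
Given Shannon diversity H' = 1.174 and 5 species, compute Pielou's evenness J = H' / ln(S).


ln(5) = 1.60944
J = H' / ln(S) = 1.174 / 1.60944 = 0.729446 ≈ 0.7294

0.7294


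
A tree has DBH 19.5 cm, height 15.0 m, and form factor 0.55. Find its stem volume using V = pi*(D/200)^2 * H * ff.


(D/200)^2 = (19.5/200)^2 = 0.0975^2 = 0.00950625
BA = 3.141593 * 0.00950625 = 0.0298648 m^2
V = 0.0298648 * 15.0 * 0.55 = 0.246385 ≈ 0.246 m^3

0.246 m^3


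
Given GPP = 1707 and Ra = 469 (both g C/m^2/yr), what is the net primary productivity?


NPP = GPP - Ra = 1707 - 469 = 1238 g C/m^2/yr

1238 g C/m^2/yr


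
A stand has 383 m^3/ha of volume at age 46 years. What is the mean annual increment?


MAI = 383 / 46 = 8.3261 ≈ 8.33 m^3/ha/yr

8.33 m^3/ha/yr


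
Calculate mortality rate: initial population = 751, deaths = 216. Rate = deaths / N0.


Mortality rate = 216 / 751 = 0.287617 ≈ 0.2876

0.2876


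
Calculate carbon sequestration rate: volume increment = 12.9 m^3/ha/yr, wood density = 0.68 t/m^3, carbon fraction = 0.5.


C = 12.9 * 0.68 * 0.5 = 4.386 ≈ 4.39 t C/ha/yr

4.39 t C/ha/yr


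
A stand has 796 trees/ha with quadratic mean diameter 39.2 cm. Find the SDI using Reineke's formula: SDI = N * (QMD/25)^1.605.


QMD/25 = 39.2/25 = 1.568
(1.568)^1.605 = exp(1.605 * ln(1.568)) = exp(1.605 * 0.449801) = exp(0.721931) = 2.05840
SDI = 796 * 2.05840 = 1638.49 ≈ 1638

1638


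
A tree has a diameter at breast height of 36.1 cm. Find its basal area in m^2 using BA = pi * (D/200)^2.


D/200 = 36.1/200 = 0.1805 m
(D/200)^2 = 0.1805^2 = 0.03258025
BA = 3.141593 * 0.03258025 = 0.102354 ≈ 0.1024 m^2

0.1024 m^2


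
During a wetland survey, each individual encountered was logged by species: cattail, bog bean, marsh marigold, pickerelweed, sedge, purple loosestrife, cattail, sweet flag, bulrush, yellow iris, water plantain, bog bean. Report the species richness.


Total individuals logged = 12
Distinct species (count of individuals): cattail (2), bog bean (2), marsh marigold (1), pickerelweed (1), sedge (1), purple loosestrife (1), sweet flag (1), bulrush (1), yellow iris (1), water plantain (1)
Species richness = number of distinct species = 10

10


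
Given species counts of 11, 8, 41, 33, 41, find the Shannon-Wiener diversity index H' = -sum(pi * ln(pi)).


Total N = 11 + 8 + 41 + 33 + 41 = 134
Per-species terms:
  p = 11/134 = 0.082090; ln(p) = -2.499939; p*ln(p) = 0.082090 * (-2.499939) = -0.205220
  p = 8/134 = 0.059701; ln(p) = -2.818407; p*ln(p) = 0.059701 * (-2.818407) = -0.168262
  p = 41/134 = 0.305970; ln(p) = -1.184268; p*ln(p) = 0.305970 * (-1.184268) = -0.362350
  p = 33/134 = 0.246269; ln(p) = -1.401331; p*ln(p) = 0.246269 * (-1.401331) = -0.345104
  p = 41/134 = 0.305970; ln(p) = -1.184268; p*ln(p) = 0.305970 * (-1.184268) = -0.362350
sum(p*ln(p)) = (-0.205220) + (-0.168262) + (-0.362350) + (-0.345104) + (-0.362350) = -1.443286
H' = -(-1.443286) = 1.443286 ≈ 1.4433

1.4433


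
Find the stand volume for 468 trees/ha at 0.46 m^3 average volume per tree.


V_stand = 468 * 0.46 = 215.28 ≈ 215.3 m^3/ha

215.3 m^3/ha


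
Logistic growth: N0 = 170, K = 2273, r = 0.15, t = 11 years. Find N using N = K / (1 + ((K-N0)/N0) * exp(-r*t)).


(K - N0)/N0 = (2273 - 170)/170 = 2103/170 = 12.3706
r*t = 0.15 * 11 = 1.65; exp(-1.65) = 0.192050
12.3706 * 0.192050 = 2.37577
1 + 2.37577 = 3.37577
N = 2273 / 3.37577 = 673.328 ≈ 673

673


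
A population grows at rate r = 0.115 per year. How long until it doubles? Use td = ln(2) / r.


td = ln(2) / 0.115 = 0.693147 / 0.115 = 6.02737 ≈ 6.0 years

6.0 years


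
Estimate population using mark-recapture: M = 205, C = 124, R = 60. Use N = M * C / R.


N = M * C / R = 205 * 124 / 60 = 25420 / 60 = 423.67 ≈ 424

424 individuals


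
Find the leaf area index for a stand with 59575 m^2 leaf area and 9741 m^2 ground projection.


LAI = 59575 / 9741 = 6.1159 ≈ 6.12

6.12


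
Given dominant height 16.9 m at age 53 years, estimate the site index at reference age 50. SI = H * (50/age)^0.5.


50/53 = 0.943396
(0.943396)^0.5 = 0.971286
SI = 16.9 * 0.971286 = 16.4147 ≈ 16.4 m

16.4 m


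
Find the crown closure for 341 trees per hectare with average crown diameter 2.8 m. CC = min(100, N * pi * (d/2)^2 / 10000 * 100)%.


(d/2)^2 = (2.8/2)^2 = 1.4^2 = 1.96
Crown area = 3.141593 * 1.96 = 6.15752 m^2
N * area / 10000 * 100 = 341 * 6.15752 / 10000 * 100 = 20.9971
CC = min(100, 20.9971) = 20.9971 ≈ 21.0%

21.0%


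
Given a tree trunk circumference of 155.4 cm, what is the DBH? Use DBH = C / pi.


DBH = C / pi = 155.4 / 3.141593 = 49.4654 ≈ 49.47 cm

49.47 cm


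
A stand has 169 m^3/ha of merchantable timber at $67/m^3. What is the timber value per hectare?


Value = 169 * 67 = $11323/ha

$11323/ha


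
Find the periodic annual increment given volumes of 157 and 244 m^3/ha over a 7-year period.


PAI = (V2 - V1) / period = (244 - 157) / 7 = 87 / 7 = 12.4286 ≈ 12.43 m^3/ha/yr

12.43 m^3/ha/yr


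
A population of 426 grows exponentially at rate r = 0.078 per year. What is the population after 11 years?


r*t = 0.078 * 11 = 0.858
exp(0.858) = 2.35844
N = 426 * 2.35844 = 1004.70 ≈ 1005

1005


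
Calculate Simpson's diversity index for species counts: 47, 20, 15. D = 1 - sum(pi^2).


Total N = 47 + 20 + 15 = 82
Per-species terms:
  p = 47/82 = 0.573171; p^2 = 0.573171^2 = 0.328525
  p = 20/82 = 0.243902; p^2 = 0.243902^2 = 0.059488
  p = 15/82 = 0.182927; p^2 = 0.182927^2 = 0.033462
sum(p^2) = 0.328525 + 0.059488 + 0.033462 = 0.421475
D = 1 - 0.421475 = 0.578525 ≈ 0.5785

0.5785


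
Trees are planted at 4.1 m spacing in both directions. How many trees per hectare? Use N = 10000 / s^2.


N = 10000 / 4.1^2 = 10000 / 16.81 = 594.884 ≈ 595 trees/ha

595 trees/ha


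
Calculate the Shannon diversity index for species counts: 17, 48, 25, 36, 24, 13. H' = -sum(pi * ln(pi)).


Total N = 17 + 48 + 25 + 36 + 24 + 13 = 163
Per-species terms:
  p = 17/163 = 0.104294; ln(p) = -2.260541; p*ln(p) = 0.104294 * (-2.260541) = -0.235761
  p = 48/163 = 0.294479; ln(p) = -1.222548; p*ln(p) = 0.294479 * (-1.222548) = -0.360015
  p = 25/163 = 0.153374; ln(p) = -1.874876; p*ln(p) = 0.153374 * (-1.874876) = -0.287557
  p = 36/163 = 0.220859; ln(p) = -1.510231; p*ln(p) = 0.220859 * (-1.510231) = -0.333548
  p = 24/163 = 0.147239; ln(p) = -1.915698; p*ln(p) = 0.147239 * (-1.915698) = -0.282065
  p = 13/163 = 0.079755; ln(p) = -2.528796; p*ln(p) = 0.079755 * (-2.528796) = -0.201684
sum(p*ln(p)) = (-0.235761) + (-0.360015) + (-0.287557) + (-0.333548) + (-0.282065) + (-0.201684) = -1.700630
H' = -(-1.700630) = 1.700630 ≈ 1.7006

1.7006


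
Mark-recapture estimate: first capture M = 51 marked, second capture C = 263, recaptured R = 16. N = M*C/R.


N = M * C / R = 51 * 263 / 16 = 13413 / 16 = 838.31 ≈ 838

838 individuals


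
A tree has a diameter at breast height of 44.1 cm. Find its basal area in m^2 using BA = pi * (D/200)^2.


D/200 = 44.1/200 = 0.2205 m
(D/200)^2 = 0.2205^2 = 0.04862025
BA = 3.141593 * 0.04862025 = 0.152745 ≈ 0.1527 m^2

0.1527 m^2


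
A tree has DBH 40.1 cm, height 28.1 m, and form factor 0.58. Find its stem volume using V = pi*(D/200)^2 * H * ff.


(D/200)^2 = (40.1/200)^2 = 0.2005^2 = 0.04020025
BA = 3.141593 * 0.04020025 = 0.126293 m^2
V = 0.126293 * 28.1 * 0.58 = 2.05832 ≈ 2.058 m^3

2.058 m^3


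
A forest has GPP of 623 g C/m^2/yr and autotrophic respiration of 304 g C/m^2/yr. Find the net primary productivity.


NPP = GPP - Ra = 623 - 304 = 319 g C/m^2/yr

319 g C/m^2/yr


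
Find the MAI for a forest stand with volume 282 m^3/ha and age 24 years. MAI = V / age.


MAI = 282 / 24 = 11.75 m^3/ha/yr

11.75 m^3/ha/yr


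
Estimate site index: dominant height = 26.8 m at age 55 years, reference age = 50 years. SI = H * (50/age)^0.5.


50/55 = 0.909091
(0.909091)^0.5 = 0.953463
SI = 26.8 * 0.953463 = 25.5528 ≈ 25.6 m

25.6 m


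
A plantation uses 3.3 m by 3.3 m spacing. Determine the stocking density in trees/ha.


N = 10000 / 3.3^2 = 10000 / 10.89 = 918.274 ≈ 918 trees/ha

918 trees/ha


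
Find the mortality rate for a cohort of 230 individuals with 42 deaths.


Mortality rate = 42 / 230 = 0.182609 ≈ 0.1826

0.1826


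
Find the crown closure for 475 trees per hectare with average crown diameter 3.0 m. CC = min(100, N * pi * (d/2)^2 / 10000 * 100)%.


(d/2)^2 = (3.0/2)^2 = 1.5^2 = 2.25
Crown area = 3.141593 * 2.25 = 7.06858 m^2
N * area / 10000 * 100 = 475 * 7.06858 / 10000 * 100 = 33.5758
CC = min(100, 33.5758) = 33.5758 ≈ 33.6%

33.6%


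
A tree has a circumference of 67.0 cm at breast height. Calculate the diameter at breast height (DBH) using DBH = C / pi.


DBH = C / pi = 67.0 / 3.141593 = 21.3268 ≈ 21.33 cm

21.33 cm


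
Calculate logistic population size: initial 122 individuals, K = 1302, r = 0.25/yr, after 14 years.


(K - N0)/N0 = (1302 - 122)/122 = 1180/122 = 9.67213
r*t = 0.25 * 14 = 3.5; exp(-3.5) = 0.0301974
9.67213 * 0.0301974 = 0.292073
1 + 0.292073 = 1.29207
N = 1302 / 1.29207 = 1007.69 ≈ 1008

1008


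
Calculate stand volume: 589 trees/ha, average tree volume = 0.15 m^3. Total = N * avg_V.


V_stand = 589 * 0.15 = 88.35 ≈ 88.4 m^3/ha

88.4 m^3/ha


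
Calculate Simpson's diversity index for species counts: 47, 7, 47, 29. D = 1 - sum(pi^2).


Total N = 47 + 7 + 47 + 29 = 130
Per-species terms:
  p = 47/130 = 0.361538; p^2 = 0.361538^2 = 0.130710
  p = 7/130 = 0.053846; p^2 = 0.053846^2 = 0.002899
  p = 47/130 = 0.361538; p^2 = 0.361538^2 = 0.130710
  p = 29/130 = 0.223077; p^2 = 0.223077^2 = 0.049763
sum(p^2) = 0.130710 + 0.002899 + 0.130710 + 0.049763 = 0.314082
D = 1 - 0.314082 = 0.685918 ≈ 0.6859

0.6859


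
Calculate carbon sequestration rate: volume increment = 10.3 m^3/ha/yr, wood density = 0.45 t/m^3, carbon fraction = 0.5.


C = 10.3 * 0.45 * 0.5 = 2.3175 ≈ 2.32 t C/ha/yr

2.32 t C/ha/yr


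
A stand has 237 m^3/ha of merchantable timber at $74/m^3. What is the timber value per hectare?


Value = 237 * 74 = $17538/ha

$17538/ha


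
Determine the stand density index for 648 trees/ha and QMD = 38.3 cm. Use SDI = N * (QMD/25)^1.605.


QMD/25 = 38.3/25 = 1.532
(1.532)^1.605 = exp(1.605 * ln(1.532)) = exp(1.605 * 0.426574) = exp(0.684651) = 1.98308
SDI = 648 * 1.98308 = 1285.04 ≈ 1285

1285


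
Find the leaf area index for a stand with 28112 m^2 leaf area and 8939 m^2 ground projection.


LAI = 28112 / 8939 = 3.1449 ≈ 3.14

3.14


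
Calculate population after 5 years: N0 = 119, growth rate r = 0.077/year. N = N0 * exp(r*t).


r*t = 0.077 * 5 = 0.385
exp(0.385) = 1.46961
N = 119 * 1.46961 = 174.884 ≈ 175

175


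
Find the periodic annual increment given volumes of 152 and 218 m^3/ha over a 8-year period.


PAI = (V2 - V1) / period = (218 - 152) / 8 = 66 / 8 = 8.25 m^3/ha/yr

8.25 m^3/ha/yr


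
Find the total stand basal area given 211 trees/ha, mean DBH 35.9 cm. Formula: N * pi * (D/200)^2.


(D/200)^2 = (35.9/200)^2 = 0.1795^2 = 0.03222025
Individual BA = 3.141593 * 0.03222025 = 0.101223 m^2
Stand BA = 211 * 0.101223 = 21.3581 ≈ 21.36 m^2/ha

21.36 m^2/ha


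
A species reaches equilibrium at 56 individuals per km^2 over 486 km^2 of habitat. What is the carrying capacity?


K = 56 * 486 = 27216 individuals

27216 individuals


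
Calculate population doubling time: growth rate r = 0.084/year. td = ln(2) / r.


td = ln(2) / 0.084 = 0.693147 / 0.084 = 8.25175 ≈ 8.3 years

8.3 years


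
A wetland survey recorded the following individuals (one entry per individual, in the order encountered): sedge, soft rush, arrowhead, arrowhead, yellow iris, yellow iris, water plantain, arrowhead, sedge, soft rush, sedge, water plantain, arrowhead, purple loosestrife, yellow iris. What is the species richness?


Total individuals logged = 15
Distinct species (count of individuals): sedge (3), soft rush (2), arrowhead (4), yellow iris (3), water plantain (2), purple loosestrife (1)
Species richness = number of distinct species = 6

6


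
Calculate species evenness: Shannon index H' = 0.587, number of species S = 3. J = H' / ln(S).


ln(3) = 1.09861
J = H' / ln(S) = 0.587 / 1.09861 = 0.534312 ≈ 0.5343

0.5343


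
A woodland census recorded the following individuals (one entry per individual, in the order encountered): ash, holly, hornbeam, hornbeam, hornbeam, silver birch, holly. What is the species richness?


Total individuals logged = 7
Distinct species (count of individuals): ash (1), holly (2), hornbeam (3), silver birch (1)
Species richness = number of distinct species = 4

4


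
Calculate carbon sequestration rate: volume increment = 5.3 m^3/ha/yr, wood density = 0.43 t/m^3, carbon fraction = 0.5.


C = 5.3 * 0.43 * 0.5 = 1.1395 ≈ 1.14 t C/ha/yr

1.14 t C/ha/yr


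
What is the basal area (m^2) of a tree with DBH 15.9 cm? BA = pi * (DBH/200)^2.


D/200 = 15.9/200 = 0.0795 m
(D/200)^2 = 0.0795^2 = 0.00632025
BA = 3.141593 * 0.00632025 = 0.0198557 ≈ 0.0199 m^2

0.0199 m^2


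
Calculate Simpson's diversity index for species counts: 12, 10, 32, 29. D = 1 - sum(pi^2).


Total N = 12 + 10 + 32 + 29 = 83
Per-species terms:
  p = 12/83 = 0.144578; p^2 = 0.144578^2 = 0.020903
  p = 10/83 = 0.120482; p^2 = 0.120482^2 = 0.014516
  p = 32/83 = 0.385542; p^2 = 0.385542^2 = 0.148643
  p = 29/83 = 0.349398; p^2 = 0.349398^2 = 0.122079
sum(p^2) = 0.020903 + 0.014516 + 0.148643 + 0.122079 = 0.306141
D = 1 - 0.306141 = 0.693859 ≈ 0.6939

0.6939


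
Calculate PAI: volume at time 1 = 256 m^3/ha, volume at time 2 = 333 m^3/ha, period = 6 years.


PAI = (V2 - V1) / period = (333 - 256) / 6 = 77 / 6 = 12.8333 ≈ 12.83 m^3/ha/yr

12.83 m^3/ha/yr


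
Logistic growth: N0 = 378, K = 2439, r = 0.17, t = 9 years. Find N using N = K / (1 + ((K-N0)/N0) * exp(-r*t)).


(K - N0)/N0 = (2439 - 378)/378 = 2061/378 = 5.45238
r*t = 0.17 * 9 = 1.53; exp(-1.53) = 0.216536
5.45238 * 0.216536 = 1.18064
1 + 1.18064 = 2.18064
N = 2439 / 2.18064 = 1118.48 ≈ 1118

1118


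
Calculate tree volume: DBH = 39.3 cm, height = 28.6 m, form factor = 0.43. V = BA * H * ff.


(D/200)^2 = (39.3/200)^2 = 0.1965^2 = 0.03861225
BA = 3.141593 * 0.03861225 = 0.121304 m^2
V = 0.121304 * 28.6 * 0.43 = 1.49180 ≈ 1.492 m^3

1.492 m^3


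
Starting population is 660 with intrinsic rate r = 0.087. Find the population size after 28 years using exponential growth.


r*t = 0.087 * 28 = 2.436
exp(2.436) = 11.4272
N = 660 * 11.4272 = 7541.95 ≈ 7542

7542


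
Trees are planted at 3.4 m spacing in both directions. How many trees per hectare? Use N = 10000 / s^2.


N = 10000 / 3.4^2 = 10000 / 11.56 = 865.052 ≈ 865 trees/ha

865 trees/ha


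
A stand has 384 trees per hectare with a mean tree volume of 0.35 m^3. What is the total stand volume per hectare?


V_stand = 384 * 0.35 = 134.4 m^3/ha

134.4 m^3/ha


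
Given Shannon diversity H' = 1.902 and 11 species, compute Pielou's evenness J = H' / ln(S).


ln(11) = 2.39790
J = H' / ln(S) = 1.902 / 2.39790 = 0.793194 ≈ 0.7932

0.7932


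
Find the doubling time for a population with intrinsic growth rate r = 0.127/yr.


td = ln(2) / 0.127 = 0.693147 / 0.127 = 5.45785 ≈ 5.5 years

5.5 years


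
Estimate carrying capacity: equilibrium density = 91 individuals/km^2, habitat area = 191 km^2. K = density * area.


K = 91 * 191 = 17381 individuals

17381 individuals


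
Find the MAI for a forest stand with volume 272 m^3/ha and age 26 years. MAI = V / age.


MAI = 272 / 26 = 10.4615 ≈ 10.46 m^3/ha/yr

10.46 m^3/ha/yr


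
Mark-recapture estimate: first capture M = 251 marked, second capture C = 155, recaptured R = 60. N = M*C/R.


N = M * C / R = 251 * 155 / 60 = 38905 / 60 = 648.42 ≈ 648

648 individuals


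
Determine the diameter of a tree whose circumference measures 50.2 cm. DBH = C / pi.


DBH = C / pi = 50.2 / 3.141593 = 15.9792 ≈ 15.98 cm

15.98 cm


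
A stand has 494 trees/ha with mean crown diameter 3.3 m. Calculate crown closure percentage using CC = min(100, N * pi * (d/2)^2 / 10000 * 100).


(d/2)^2 = (3.3/2)^2 = 1.65^2 = 2.7225
Crown area = 3.141593 * 2.7225 = 8.55299 m^2
N * area / 10000 * 100 = 494 * 8.55299 / 10000 * 100 = 42.2518
CC = min(100, 42.2518) = 42.2518 ≈ 42.3%

42.3%


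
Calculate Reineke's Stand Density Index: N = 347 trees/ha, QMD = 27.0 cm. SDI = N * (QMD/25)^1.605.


QMD/25 = 27.0/25 = 1.08
(1.08)^1.605 = exp(1.605 * ln(1.08)) = exp(1.605 * 0.0769610) = exp(0.123522) = 1.13147
SDI = 347 * 1.13147 = 392.620 ≈ 393

393


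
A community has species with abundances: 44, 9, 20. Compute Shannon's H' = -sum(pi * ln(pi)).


Total N = 44 + 9 + 20 = 73
Per-species terms:
  p = 44/73 = 0.602740; ln(p) = -0.506269; p*ln(p) = 0.602740 * (-0.506269) = -0.305149
  p = 9/73 = 0.123288; ln(p) = -2.093232; p*ln(p) = 0.123288 * (-2.093232) = -0.258070
  p = 20/73 = 0.273973; ln(p) = -1.294726; p*ln(p) = 0.273973 * (-1.294726) = -0.354720
sum(p*ln(p)) = (-0.305149) + (-0.258070) + (-0.354720) = -0.917939
H' = -(-0.917939) = 0.917939 ≈ 0.9179

0.9179


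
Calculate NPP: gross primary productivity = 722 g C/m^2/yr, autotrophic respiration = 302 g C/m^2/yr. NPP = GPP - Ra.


NPP = GPP - Ra = 722 - 302 = 420 g C/m^2/yr

420 g C/m^2/yr


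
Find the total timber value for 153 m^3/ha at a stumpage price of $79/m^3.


Value = 153 * 79 = $12087/ha

$12087/ha


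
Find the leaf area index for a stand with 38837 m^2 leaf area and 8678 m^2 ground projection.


LAI = 38837 / 8678 = 4.4753 ≈ 4.48

4.48


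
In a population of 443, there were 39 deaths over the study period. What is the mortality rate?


Mortality rate = 39 / 443 = 0.088036 ≈ 0.0880

0.0880


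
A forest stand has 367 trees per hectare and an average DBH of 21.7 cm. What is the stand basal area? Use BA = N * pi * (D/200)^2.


(D/200)^2 = (21.7/200)^2 = 0.1085^2 = 0.01177225
Individual BA = 3.141593 * 0.01177225 = 0.0369836 m^2
Stand BA = 367 * 0.0369836 = 13.5730 ≈ 13.57 m^2/ha

13.57 m^2/ha


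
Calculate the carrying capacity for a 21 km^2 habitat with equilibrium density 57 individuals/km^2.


K = 57 * 21 = 1197 individuals

1197 individuals


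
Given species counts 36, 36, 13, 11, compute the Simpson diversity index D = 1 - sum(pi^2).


Total N = 36 + 36 + 13 + 11 = 96
Per-species terms:
  p = 36/96 = 0.375000; p^2 = 0.375000^2 = 0.140625
  p = 36/96 = 0.375000; p^2 = 0.375000^2 = 0.140625
  p = 13/96 = 0.135417; p^2 = 0.135417^2 = 0.018338
  p = 11/96 = 0.114583; p^2 = 0.114583^2 = 0.013129
sum(p^2) = 0.140625 + 0.140625 + 0.018338 + 0.013129 = 0.312717
D = 1 - 0.312717 = 0.687283 ≈ 0.6873

0.6873


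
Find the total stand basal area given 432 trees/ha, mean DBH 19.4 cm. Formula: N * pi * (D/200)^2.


(D/200)^2 = (19.4/200)^2 = 0.097^2 = 0.009409
Individual BA = 3.141593 * 0.009409 = 0.0295592 m^2
Stand BA = 432 * 0.0295592 = 12.7696 ≈ 12.77 m^2/ha

12.77 m^2/ha


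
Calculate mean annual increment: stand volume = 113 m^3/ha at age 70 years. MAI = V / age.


MAI = 113 / 70 = 1.6143 ≈ 1.61 m^3/ha/yr

1.61 m^3/ha/yr


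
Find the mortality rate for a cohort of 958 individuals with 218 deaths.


Mortality rate = 218 / 958 = 0.227557 ≈ 0.2276

0.2276


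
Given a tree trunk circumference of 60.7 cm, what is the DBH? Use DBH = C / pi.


DBH = C / pi = 60.7 / 3.141593 = 19.3214 ≈ 19.32 cm

19.32 cm


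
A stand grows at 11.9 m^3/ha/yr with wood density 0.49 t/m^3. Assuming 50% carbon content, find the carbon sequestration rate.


C = 11.9 * 0.49 * 0.5 = 2.9155 ≈ 2.92 t C/ha/yr

2.92 t C/ha/yr


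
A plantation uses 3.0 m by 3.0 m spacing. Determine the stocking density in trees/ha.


N = 10000 / 3.0^2 = 10000 / 9 = 1111.11 ≈ 1111 trees/ha

1111 trees/ha


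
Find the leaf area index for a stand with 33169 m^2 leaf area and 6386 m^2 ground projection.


LAI = 33169 / 6386 = 5.1940 ≈ 5.19

5.19


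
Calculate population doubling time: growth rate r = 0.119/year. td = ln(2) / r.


td = ln(2) / 0.119 = 0.693147 / 0.119 = 5.82476 ≈ 5.8 years

5.8 years


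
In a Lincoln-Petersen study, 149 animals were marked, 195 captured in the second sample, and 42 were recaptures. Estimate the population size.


N = M * C / R = 149 * 195 / 42 = 29055 / 42 = 691.79 ≈ 692

692 individuals


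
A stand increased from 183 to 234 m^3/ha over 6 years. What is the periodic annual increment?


PAI = (V2 - V1) / period = (234 - 183) / 6 = 51 / 6 = 8.50 m^3/ha/yr

8.50 m^3/ha/yr


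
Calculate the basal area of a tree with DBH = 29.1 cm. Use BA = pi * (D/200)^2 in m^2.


D/200 = 29.1/200 = 0.1455 m
(D/200)^2 = 0.1455^2 = 0.02117025
BA = 3.141593 * 0.02117025 = 0.0665083 ≈ 0.0665 m^2

0.0665 m^2


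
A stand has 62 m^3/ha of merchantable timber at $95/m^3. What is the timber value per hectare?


Value = 62 * 95 = $5890/ha

$5890/ha


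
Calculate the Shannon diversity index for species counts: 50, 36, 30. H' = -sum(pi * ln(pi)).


Total N = 50 + 36 + 30 = 116
Per-species terms:
  p = 50/116 = 0.431034; ln(p) = -0.841568; p*ln(p) = 0.431034 * (-0.841568) = -0.362744
  p = 36/116 = 0.310345; ln(p) = -1.170071; p*ln(p) = 0.310345 * (-1.170071) = -0.363126
  p = 30/116 = 0.258621; ln(p) = -1.352392; p*ln(p) = 0.258621 * (-1.352392) = -0.349757
sum(p*ln(p)) = (-0.362744) + (-0.363126) + (-0.349757) = -1.075627
H' = -(-1.075627) = 1.075627 ≈ 1.0756

1.0756


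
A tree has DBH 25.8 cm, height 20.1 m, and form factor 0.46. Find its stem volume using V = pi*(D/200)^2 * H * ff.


(D/200)^2 = (25.8/200)^2 = 0.129^2 = 0.016641
BA = 3.141593 * 0.016641 = 0.0522792 m^2
V = 0.0522792 * 20.1 * 0.46 = 0.483373 ≈ 0.483 m^3

0.483 m^3


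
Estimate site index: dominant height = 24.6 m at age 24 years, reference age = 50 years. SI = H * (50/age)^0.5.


50/24 = 2.08333
(2.08333)^0.5 = 1.44337
SI = 24.6 * 1.44337 = 35.5069 ≈ 35.5 m

35.5 m


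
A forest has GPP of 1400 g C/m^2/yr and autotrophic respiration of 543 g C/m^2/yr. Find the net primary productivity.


NPP = GPP - Ra = 1400 - 543 = 857 g C/m^2/yr

857 g C/m^2/yr


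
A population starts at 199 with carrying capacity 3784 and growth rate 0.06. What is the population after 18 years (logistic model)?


(K - N0)/N0 = (3784 - 199)/199 = 3585/199 = 18.0151
r*t = 0.06 * 18 = 1.08; exp(-1.08) = 0.339596
18.0151 * 0.339596 = 6.11786
1 + 6.11786 = 7.11786
N = 3784 / 7.11786 = 531.620 ≈ 532

532


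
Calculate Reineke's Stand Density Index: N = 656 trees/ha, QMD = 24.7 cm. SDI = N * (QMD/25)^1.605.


QMD/25 = 24.7/25 = 0.988
(0.988)^1.605 = exp(1.605 * ln(0.988)) = exp(1.605 * (-0.0120726)) = exp(-0.0193765) = 0.980810
SDI = 656 * 0.980810 = 643.411 ≈ 643

643


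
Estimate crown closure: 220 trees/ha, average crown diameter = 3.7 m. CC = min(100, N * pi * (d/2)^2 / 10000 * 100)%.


(d/2)^2 = (3.7/2)^2 = 1.85^2 = 3.4225
Crown area = 3.141593 * 3.4225 = 10.7521 m^2
N * area / 10000 * 100 = 220 * 10.7521 / 10000 * 100 = 23.6546
CC = min(100, 23.6546) = 23.6546 ≈ 23.7%

23.7%


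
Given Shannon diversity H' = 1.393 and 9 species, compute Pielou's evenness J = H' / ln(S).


ln(9) = 2.19722
J = H' / ln(S) = 1.393 / 2.19722 = 0.633983 ≈ 0.6340

0.6340


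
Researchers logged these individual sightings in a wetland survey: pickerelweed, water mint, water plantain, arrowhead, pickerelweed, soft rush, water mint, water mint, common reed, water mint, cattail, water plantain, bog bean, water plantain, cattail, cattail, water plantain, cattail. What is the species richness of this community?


Total individuals logged = 18
Distinct species (count of individuals): pickerelweed (2), water mint (4), water plantain (4), arrowhead (1), soft rush (1), common reed (1), cattail (4), bog bean (1)
Species richness = number of distinct species = 8

8


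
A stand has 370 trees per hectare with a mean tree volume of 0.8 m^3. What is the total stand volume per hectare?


V_stand = 370 * 0.8 = 296.0 m^3/ha

296.0 m^3/ha


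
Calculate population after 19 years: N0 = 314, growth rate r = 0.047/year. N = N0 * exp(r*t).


r*t = 0.047 * 19 = 0.893
exp(0.893) = 2.44245
N = 314 * 2.44245 = 766.929 ≈ 767

767


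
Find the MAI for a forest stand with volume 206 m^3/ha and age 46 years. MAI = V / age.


MAI = 206 / 46 = 4.4783 ≈ 4.48 m^3/ha/yr

4.48 m^3/ha/yr


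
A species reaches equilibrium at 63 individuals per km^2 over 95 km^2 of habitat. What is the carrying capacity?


K = 63 * 95 = 5985 individuals

5985 individuals


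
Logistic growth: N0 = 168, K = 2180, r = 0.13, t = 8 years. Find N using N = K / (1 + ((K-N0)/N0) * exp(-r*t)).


(K - N0)/N0 = (2180 - 168)/168 = 2012/168 = 11.9762
r*t = 0.13 * 8 = 1.04; exp(-1.04) = 0.353455
11.9762 * 0.353455 = 4.23305
1 + 4.23305 = 5.23305
N = 2180 / 5.23305 = 416.583 ≈ 417

417


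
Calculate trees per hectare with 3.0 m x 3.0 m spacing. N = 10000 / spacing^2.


N = 10000 / 3.0^2 = 10000 / 9 = 1111.11 ≈ 1111 trees/ha

1111 trees/ha


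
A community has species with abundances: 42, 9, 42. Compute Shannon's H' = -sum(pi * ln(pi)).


Total N = 42 + 9 + 42 = 93
Per-species terms:
  p = 42/93 = 0.451613; ln(p) = -0.794930; p*ln(p) = 0.451613 * (-0.794930) = -0.359001
  p = 9/93 = 0.096774; ln(p) = -2.335377; p*ln(p) = 0.096774 * (-2.335377) = -0.226004
  p = 42/93 = 0.451613; ln(p) = -0.794930; p*ln(p) = 0.451613 * (-0.794930) = -0.359001
sum(p*ln(p)) = (-0.359001) + (-0.226004) + (-0.359001) = -0.944006
H' = -(-0.944006) = 0.944006 ≈ 0.9440

0.9440


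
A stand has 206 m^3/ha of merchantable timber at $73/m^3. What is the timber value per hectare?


Value = 206 * 73 = $15038/ha

$15038/ha


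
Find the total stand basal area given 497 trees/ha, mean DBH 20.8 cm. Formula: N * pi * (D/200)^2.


(D/200)^2 = (20.8/200)^2 = 0.104^2 = 0.010816
Individual BA = 3.141593 * 0.010816 = 0.0339795 m^2
Stand BA = 497 * 0.0339795 = 16.8878 ≈ 16.89 m^2/ha

16.89 m^2/ha


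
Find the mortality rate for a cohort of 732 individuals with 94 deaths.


Mortality rate = 94 / 732 = 0.128415 ≈ 0.1284

0.1284


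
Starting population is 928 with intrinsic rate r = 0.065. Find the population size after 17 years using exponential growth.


r*t = 0.065 * 17 = 1.105
exp(1.105) = 3.01922
N = 928 * 3.01922 = 2801.84 ≈ 2802

2802


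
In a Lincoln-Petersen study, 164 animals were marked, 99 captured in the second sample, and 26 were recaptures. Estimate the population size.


N = M * C / R = 164 * 99 / 26 = 16236 / 26 = 624.46 ≈ 624

624 individuals


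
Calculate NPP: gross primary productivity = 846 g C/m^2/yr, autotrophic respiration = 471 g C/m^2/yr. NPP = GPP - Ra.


NPP = GPP - Ra = 846 - 471 = 375 g C/m^2/yr

375 g C/m^2/yr


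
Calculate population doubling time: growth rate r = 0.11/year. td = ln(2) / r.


td = ln(2) / 0.11 = 0.693147 / 0.11 = 6.30134 ≈ 6.3 years

6.3 years


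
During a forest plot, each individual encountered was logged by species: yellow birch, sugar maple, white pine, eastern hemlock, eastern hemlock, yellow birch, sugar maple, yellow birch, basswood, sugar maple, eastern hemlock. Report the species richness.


Total individuals logged = 11
Distinct species (count of individuals): yellow birch (3), sugar maple (3), white pine (1), eastern hemlock (3), basswood (1)
Species richness = number of distinct species = 5

5


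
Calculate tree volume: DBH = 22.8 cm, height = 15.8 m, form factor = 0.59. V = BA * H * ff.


(D/200)^2 = (22.8/200)^2 = 0.114^2 = 0.012996
BA = 3.141593 * 0.012996 = 0.0408281 m^2
V = 0.0408281 * 15.8 * 0.59 = 0.380600 ≈ 0.381 m^3

0.381 m^3


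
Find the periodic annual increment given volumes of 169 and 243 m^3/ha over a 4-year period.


PAI = (V2 - V1) / period = (243 - 169) / 4 = 74 / 4 = 18.50 m^3/ha/yr

18.50 m^3/ha/yr


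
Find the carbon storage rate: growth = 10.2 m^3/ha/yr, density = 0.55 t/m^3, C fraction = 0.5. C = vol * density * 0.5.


C = 10.2 * 0.55 * 0.5 = 2.805 ≈ 2.81 t C/ha/yr

2.81 t C/ha/yr


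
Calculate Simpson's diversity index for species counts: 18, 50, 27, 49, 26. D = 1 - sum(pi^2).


Total N = 18 + 50 + 27 + 49 + 26 = 170
Per-species terms:
  p = 18/170 = 0.105882; p^2 = 0.105882^2 = 0.011211
  p = 50/170 = 0.294118; p^2 = 0.294118^2 = 0.086505
  p = 27/170 = 0.158824; p^2 = 0.158824^2 = 0.025225
  p = 49/170 = 0.288235; p^2 = 0.288235^2 = 0.083079
  p = 26/170 = 0.152941; p^2 = 0.152941^2 = 0.023391
sum(p^2) = 0.011211 + 0.086505 + 0.025225 + 0.083079 + 0.023391 = 0.229411
D = 1 - 0.229411 = 0.770589 ≈ 0.7706

0.7706


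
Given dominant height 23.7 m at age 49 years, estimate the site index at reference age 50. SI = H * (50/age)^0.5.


50/49 = 1.02041
(1.02041)^0.5 = 1.01015
SI = 23.7 * 1.01015 = 23.9406 ≈ 23.9 m

23.9 m


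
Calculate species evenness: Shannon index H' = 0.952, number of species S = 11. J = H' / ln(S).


ln(11) = 2.39790
J = H' / ln(S) = 0.952 / 2.39790 = 0.397014 ≈ 0.3970

0.3970


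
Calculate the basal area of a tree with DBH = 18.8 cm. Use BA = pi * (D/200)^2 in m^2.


D/200 = 18.8/200 = 0.094 m
(D/200)^2 = 0.094^2 = 0.008836
BA = 3.141593 * 0.008836 = 0.0277591 ≈ 0.0278 m^2

0.0278 m^2


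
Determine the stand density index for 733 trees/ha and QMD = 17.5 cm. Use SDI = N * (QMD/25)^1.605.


QMD/25 = 17.5/25 = 0.7
(0.7)^1.605 = exp(1.605 * ln(0.7)) = exp(1.605 * (-0.356675)) = exp(-0.572463) = 0.564134
SDI = 733 * 0.564134 = 413.510 ≈ 414

414


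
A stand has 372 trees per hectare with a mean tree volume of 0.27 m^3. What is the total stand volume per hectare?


V_stand = 372 * 0.27 = 100.44 ≈ 100.4 m^3/ha

100.4 m^3/ha


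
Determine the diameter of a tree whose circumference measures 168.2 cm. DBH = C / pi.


DBH = C / pi = 168.2 / 3.141593 = 53.5397 ≈ 53.54 cm

53.54 cm


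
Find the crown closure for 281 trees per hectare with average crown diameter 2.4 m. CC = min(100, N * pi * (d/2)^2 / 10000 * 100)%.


(d/2)^2 = (2.4/2)^2 = 1.2^2 = 1.44
Crown area = 3.141593 * 1.44 = 4.52389 m^2
N * area / 10000 * 100 = 281 * 4.52389 / 10000 * 100 = 12.7121
CC = min(100, 12.7121) = 12.7121 ≈ 12.7%

12.7%


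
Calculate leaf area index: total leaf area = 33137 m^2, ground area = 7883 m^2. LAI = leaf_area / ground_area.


LAI = 33137 / 7883 = 4.2036 ≈ 4.20

4.20


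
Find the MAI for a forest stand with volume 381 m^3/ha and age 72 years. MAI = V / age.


MAI = 381 / 72 = 5.2917 ≈ 5.29 m^3/ha/yr

5.29 m^3/ha/yr


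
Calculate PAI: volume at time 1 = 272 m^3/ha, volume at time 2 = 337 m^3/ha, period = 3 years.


PAI = (V2 - V1) / period = (337 - 272) / 3 = 65 / 3 = 21.6667 ≈ 21.67 m^3/ha/yr

21.67 m^3/ha/yr


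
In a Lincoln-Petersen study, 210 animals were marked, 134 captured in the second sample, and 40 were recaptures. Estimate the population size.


N = M * C / R = 210 * 134 / 40 = 28140 / 40 = 703.50 ≈ 704

704 individuals


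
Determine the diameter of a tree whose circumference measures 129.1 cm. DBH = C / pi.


DBH = C / pi = 129.1 / 3.141593 = 41.0938 ≈ 41.09 cm

41.09 cm


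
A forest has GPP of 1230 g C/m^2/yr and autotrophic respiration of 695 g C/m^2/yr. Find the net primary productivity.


NPP = GPP - Ra = 1230 - 695 = 535 g C/m^2/yr

535 g C/m^2/yr


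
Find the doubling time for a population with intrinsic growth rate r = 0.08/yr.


td = ln(2) / 0.08 = 0.693147 / 0.08 = 8.66434 ≈ 8.7 years

8.7 years
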